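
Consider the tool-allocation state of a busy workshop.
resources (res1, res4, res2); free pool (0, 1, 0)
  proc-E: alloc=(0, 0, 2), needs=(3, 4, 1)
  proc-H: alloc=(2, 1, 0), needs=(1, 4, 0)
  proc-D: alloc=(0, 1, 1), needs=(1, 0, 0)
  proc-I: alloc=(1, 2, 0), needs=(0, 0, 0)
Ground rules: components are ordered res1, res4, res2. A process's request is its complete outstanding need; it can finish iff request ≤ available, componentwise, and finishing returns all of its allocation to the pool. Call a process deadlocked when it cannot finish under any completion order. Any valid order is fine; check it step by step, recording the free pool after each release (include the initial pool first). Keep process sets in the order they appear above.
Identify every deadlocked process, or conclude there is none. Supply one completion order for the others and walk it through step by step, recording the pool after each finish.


The deadlocked set is empty.
Key observation: proc-I leads a chain of completions in which each release enables another process.
The rest can finish in the order proc-I, proc-D, proc-H, proc-E. Walking it through:
  pool = (0, 1, 0)
  run proc-I (needs (0, 0, 0), free (0, 1, 0)); after release of (1, 2, 0) the pool is (1, 3, 0)
  run proc-D (needs (1, 0, 0), free (1, 3, 0)); after release of (0, 1, 1) the pool is (1, 4, 1)
  run proc-H (needs (1, 4, 0), free (1, 4, 1)); after release of (2, 1, 0) the pool is (3, 5, 1)
  run proc-E (needs (3, 4, 1), free (3, 5, 1)); after release of (0, 0, 2) the pool is (3, 5, 3)


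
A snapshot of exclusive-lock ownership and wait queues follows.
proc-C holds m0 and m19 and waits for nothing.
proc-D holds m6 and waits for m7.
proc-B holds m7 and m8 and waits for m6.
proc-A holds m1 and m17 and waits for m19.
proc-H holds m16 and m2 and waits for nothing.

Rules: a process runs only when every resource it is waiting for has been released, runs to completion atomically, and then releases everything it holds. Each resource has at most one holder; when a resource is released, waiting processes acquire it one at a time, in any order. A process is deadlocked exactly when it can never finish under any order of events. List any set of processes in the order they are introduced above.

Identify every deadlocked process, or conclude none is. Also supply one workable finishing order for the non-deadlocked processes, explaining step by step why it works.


Deadlocked: proc-D and proc-B.
Key observation: the cycle proc-D -> proc-B -> proc-D can never break — each member waits on the next; no other process is dragged down with it.
A valid finishing order for the others: proc-C, proc-A, proc-H.
Step-by-step check:
  proc-C waits on nothing -> runs at once and releases m0 and m19
  proc-A waits on m19 — all released -> runs and releases m1 and m17
  proc-H waits on nothing -> runs at once and releases m16 and m2


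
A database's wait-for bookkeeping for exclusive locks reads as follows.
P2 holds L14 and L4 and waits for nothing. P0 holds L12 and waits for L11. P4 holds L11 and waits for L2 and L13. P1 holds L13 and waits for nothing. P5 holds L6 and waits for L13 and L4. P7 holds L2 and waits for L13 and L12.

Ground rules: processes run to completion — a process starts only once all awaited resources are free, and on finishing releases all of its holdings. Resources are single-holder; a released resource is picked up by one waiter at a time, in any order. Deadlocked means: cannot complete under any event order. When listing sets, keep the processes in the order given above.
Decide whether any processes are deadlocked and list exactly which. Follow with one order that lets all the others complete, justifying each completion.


Deadlocked: P0, P4 and P7.
Key observation: the wait chain closes on itself along P0 -> P4 -> P7 -> P0; no other process is dragged down with it.
One completion order for the rest: P1, P2, P5.
Verifying each step:
  P1 waits on nothing -> runs at once and releases L13
  P2 waits on nothing -> runs at once and releases L14 and L4
  run P5 (all its waits — L13 and L4 — are resolved); releases L6


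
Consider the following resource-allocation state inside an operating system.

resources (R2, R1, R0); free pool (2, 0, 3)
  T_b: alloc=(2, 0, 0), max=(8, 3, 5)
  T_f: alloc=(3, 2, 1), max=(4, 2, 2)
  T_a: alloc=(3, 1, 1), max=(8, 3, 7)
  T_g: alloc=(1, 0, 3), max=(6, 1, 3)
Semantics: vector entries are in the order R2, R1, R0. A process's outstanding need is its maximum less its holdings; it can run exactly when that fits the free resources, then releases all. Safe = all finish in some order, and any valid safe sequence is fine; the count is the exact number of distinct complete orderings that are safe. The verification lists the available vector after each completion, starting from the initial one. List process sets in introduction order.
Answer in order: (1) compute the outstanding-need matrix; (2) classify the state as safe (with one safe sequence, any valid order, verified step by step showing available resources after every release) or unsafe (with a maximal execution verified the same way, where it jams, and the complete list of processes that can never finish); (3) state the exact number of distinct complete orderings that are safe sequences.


(1) Outstanding need per process (order R2, R1, R0):
  T_b: (6, 3, 5)
  T_f: (1, 0, 1)
  T_a: (5, 2, 6)
  T_g: (5, 1, 0)
(2) SAFE — a valid safe sequence is T_f, T_g, T_a, T_b.
Key observation: reading the order forward, T_g is the first process whose need (5, 1, 0) meets the free pool (5, 2, 4) exactly on a resource it requests.
Check, step by step:
  pool = (2, 0, 3)
  run T_f (needs (1, 0, 1), free (2, 0, 3)); after release of (3, 2, 1) the pool is (5, 2, 4)
  run T_g (needs (5, 1, 0), free (5, 2, 4)); after release of (1, 0, 3) the pool is (6, 2, 7)
  run T_a (needs (5, 2, 6), free (6, 2, 7)); after release of (3, 1, 1) the pool is (9, 3, 8)
  run T_b (needs (6, 3, 5), free (9, 3, 8)); after release of (2, 0, 0) the pool is (11, 3, 8)
(3) The exact count: 1 of the possible complete orderings is a safe sequence.


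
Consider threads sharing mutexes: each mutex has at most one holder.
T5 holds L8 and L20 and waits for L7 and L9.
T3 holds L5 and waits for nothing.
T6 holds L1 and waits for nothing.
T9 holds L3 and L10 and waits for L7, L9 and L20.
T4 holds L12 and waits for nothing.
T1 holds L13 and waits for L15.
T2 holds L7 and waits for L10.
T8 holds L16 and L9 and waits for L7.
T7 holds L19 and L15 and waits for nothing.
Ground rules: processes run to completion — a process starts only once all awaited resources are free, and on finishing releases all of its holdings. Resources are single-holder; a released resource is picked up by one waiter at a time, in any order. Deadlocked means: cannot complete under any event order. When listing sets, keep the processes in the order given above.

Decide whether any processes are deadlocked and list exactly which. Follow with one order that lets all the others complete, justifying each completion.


Deadlocked: T5, T9, T2 and T8.
Key observation: the waits loop around T5 -> T2 -> T9 -> T5 with no way out; T8 is caught in further circular waits.
The rest can finish in the order T3, T6, T7, T1, T4.
Verifying each step:
  run T3 (it waits on nothing); releases L5
  run T6 (it waits on nothing); releases L1
  run T7 (it waits on nothing); releases L19 and L15
  run T1 (all its waits — L15 — are resolved); releases L13
  run T4 (it waits on nothing); releases L12


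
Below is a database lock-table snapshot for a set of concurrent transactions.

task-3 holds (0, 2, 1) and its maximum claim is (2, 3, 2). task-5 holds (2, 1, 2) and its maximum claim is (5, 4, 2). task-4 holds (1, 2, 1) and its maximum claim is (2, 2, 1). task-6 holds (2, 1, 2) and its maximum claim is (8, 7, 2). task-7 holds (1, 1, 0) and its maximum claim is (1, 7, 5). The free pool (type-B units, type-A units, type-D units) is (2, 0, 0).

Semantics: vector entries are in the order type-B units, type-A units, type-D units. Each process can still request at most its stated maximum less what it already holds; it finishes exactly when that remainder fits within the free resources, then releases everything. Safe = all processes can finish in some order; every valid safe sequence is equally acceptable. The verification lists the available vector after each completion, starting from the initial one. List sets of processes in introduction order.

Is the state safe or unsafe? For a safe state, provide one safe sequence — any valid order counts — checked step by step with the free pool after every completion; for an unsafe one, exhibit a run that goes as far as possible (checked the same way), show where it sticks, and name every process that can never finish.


The state is UNSAFE.
Key observation: even finishing task-4, task-3, task-5 leaves just (5, 5, 4) free — too little type-A units for any of the remaining processes.
A maximal execution: task-4, task-3, task-5 — then nothing else fits. Verifying each step:
  pool = (2, 0, 0)
  task-4 needs (1, 0, 0) <= (2, 0, 0) -> finishes; pool += (1, 2, 1) = (3, 2, 1)
  task-3 needs (2, 1, 1) <= (3, 2, 1) -> finishes; pool += (0, 2, 1) = (3, 4, 2)
  task-5 needs (3, 3, 0) <= (3, 4, 2) -> finishes; pool += (2, 1, 2) = (5, 5, 4)
  task-6 still needs (6, 6, 0) but only (5, 5, 4) is free — short on type-B units and type-A units
  task-7 still needs (0, 6, 5) but only (5, 5, 4) is free — short on type-A units and type-D units
Never able to finish: task-6 and task-7.


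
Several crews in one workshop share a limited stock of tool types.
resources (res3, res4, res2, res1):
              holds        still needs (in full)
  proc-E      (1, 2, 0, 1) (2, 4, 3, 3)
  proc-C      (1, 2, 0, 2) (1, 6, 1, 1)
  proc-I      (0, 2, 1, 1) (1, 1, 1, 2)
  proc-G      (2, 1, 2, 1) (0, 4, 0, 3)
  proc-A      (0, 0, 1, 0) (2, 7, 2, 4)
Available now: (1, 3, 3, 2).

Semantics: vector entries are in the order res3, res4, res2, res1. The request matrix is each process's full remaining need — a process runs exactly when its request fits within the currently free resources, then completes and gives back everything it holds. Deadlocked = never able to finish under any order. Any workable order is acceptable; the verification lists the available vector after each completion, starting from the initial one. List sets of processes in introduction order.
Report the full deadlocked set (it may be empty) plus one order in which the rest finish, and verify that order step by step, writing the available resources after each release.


Nothing here is deadlocked.
Key observation: no deadlock: proc-I fits now, and the freed resources carry the rest through.
One completion order for the rest: proc-I, proc-G, proc-E, proc-C, proc-A. Step-by-step check:
  pool = (1, 3, 3, 2)
  proc-I: need (1, 1, 1, 2) fits (1, 3, 3, 2); releases (0, 2, 1, 1), pool now (1, 5, 4, 3)
  proc-G: need (0, 4, 0, 3) fits (1, 5, 4, 3); releases (2, 1, 2, 1), pool now (3, 6, 6, 4)
  proc-E: need (2, 4, 3, 3) fits (3, 6, 6, 4); releases (1, 2, 0, 1), pool now (4, 8, 6, 5)
  proc-C: need (1, 6, 1, 1) fits (4, 8, 6, 5); releases (1, 2, 0, 2), pool now (5, 10, 6, 7)
  proc-A: need (2, 7, 2, 4) fits (5, 10, 6, 7); releases (0, 0, 1, 0), pool now (5, 10, 7, 7)


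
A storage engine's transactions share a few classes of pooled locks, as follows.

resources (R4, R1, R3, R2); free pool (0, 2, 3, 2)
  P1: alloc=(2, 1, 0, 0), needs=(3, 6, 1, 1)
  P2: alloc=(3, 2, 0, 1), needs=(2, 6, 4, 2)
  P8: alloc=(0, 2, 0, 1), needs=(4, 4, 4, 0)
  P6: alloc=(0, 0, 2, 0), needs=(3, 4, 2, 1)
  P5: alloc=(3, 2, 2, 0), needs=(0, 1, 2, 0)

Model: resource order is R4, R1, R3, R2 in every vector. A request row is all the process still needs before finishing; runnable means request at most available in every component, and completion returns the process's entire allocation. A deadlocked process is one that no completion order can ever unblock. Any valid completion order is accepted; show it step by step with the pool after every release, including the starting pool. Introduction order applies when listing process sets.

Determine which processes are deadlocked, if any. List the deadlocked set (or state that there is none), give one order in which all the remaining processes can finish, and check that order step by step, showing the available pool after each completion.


Deadlocked: P1, P2 and P8.
Key observation: after P5, P6 the pool peaks at (3, 4, 7, 2), and each blocked process is short somewhere: P1 on R1; P2 on R1; P8 on R4.
The rest can finish in the order P5, P6. Check, step by step:
  pool = (0, 2, 3, 2)
  P5 needs (0, 1, 2, 0) <= (0, 2, 3, 2) -> finishes; pool += (3, 2, 2, 0) = (3, 4, 5, 2)
  P6 needs (3, 4, 2, 1) <= (3, 4, 5, 2) -> finishes; pool += (0, 0, 2, 0) = (3, 4, 7, 2)
The stuck group stays short no matter what:
  P1 cannot run: need (3, 6, 1, 1) vs free (3, 4, 7, 2) (insufficient R1)
  P2 cannot run: need (2, 6, 4, 2) vs free (3, 4, 7, 2) (insufficient R1)
  P8 cannot run: need (4, 4, 4, 0) vs free (3, 4, 7, 2) (insufficient R4)


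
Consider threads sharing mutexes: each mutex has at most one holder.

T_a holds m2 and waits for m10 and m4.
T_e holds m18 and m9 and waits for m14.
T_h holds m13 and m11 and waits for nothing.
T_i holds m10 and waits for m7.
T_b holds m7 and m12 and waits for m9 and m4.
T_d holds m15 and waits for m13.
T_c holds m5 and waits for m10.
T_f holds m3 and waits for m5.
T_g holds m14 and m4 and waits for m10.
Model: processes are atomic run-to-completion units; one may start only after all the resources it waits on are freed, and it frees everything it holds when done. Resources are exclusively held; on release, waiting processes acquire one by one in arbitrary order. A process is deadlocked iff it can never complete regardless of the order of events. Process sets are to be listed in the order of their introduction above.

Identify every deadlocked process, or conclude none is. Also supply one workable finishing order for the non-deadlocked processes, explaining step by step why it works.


The deadlocked set is T_a, T_e, T_i, T_b, T_c, T_f and T_g.
Key observation: the waits loop around T_i -> T_b -> T_e -> T_g -> T_i with no way out; T_a, T_c and T_f wait into the deadlock from upstream.
The rest can finish in the order T_h, T_d.
Step-by-step check:
  run T_h (it waits on nothing); releases m13 and m11
  T_d: everything it awaited (m13) is free; runs, freeing m15


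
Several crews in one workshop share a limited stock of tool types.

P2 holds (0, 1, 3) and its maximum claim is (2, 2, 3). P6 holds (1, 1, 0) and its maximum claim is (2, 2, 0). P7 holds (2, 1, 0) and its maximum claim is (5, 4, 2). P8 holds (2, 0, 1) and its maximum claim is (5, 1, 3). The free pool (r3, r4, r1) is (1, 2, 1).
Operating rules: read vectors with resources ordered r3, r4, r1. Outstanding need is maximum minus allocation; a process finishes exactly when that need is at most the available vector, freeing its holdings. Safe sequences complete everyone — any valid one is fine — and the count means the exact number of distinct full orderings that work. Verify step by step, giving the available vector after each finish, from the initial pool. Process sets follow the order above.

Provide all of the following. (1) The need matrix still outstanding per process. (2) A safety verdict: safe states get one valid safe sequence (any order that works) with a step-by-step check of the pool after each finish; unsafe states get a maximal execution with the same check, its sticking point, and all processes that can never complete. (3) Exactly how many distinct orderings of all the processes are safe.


(1) Outstanding need per process (order r3, r4, r1):
  P2: (2, 1, 0)
  P6: (1, 1, 0)
  P7: (3, 3, 2)
  P8: (3, 1, 2)
(2) The state is UNSAFE.
Key observation: even finishing P6, P2 leaves just (2, 4, 4) free — too little r3 for any of the remaining processes.
A maximal execution: P6, P2 — then nothing else fits. Walking it through:
  pool = (1, 2, 1)
  P6: need (1, 1, 0) fits (1, 2, 1); releases (1, 1, 0), pool now (2, 3, 1)
  P2: need (2, 1, 0) fits (2, 3, 1); releases (0, 1, 3), pool now (2, 4, 4)
  P7 cannot run: need (3, 3, 2) vs free (2, 4, 4) (insufficient r3)
  P8 cannot run: need (3, 1, 2) vs free (2, 4, 4) (insufficient r3)
Permanently blocked: P7 and P8.
(3) Exactly 0 of the possible complete orderings are safe sequences.


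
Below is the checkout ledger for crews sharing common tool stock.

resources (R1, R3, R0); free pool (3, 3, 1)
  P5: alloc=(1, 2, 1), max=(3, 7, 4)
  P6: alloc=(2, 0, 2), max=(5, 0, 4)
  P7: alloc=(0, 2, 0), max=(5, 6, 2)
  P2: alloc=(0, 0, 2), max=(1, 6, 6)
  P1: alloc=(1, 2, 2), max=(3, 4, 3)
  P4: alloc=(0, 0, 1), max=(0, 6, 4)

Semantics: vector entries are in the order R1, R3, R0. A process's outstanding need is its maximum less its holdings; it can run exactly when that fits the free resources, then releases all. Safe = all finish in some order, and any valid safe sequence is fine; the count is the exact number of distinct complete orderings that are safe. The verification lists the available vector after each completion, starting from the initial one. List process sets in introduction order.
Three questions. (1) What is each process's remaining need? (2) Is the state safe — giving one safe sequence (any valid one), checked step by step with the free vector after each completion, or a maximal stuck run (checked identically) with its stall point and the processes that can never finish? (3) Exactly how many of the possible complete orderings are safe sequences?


(1) Need matrix, components ordered R1, R3, R0:
  P5: (2, 5, 3)
  P6: (3, 0, 2)
  P7: (5, 4, 2)
  P2: (1, 6, 4)
  P1: (2, 2, 1)
  P4: (0, 6, 3)
(2) The state is SAFE; one workable sequence: P1, P6, P7, P5, P4, P2.
Key observation: P1 is the earliest step where a requested resource binds exactly: need (2, 2, 1), pool (3, 3, 1) at its turn.
Walking it through:
  pool = (3, 3, 1)
  run P1 (needs (2, 2, 1), free (3, 3, 1)); after release of (1, 2, 2) the pool is (4, 5, 3)
  run P6 (needs (3, 0, 2), free (4, 5, 3)); after release of (2, 0, 2) the pool is (6, 5, 5)
  run P7 (needs (5, 4, 2), free (6, 5, 5)); after release of (0, 2, 0) the pool is (6, 7, 5)
  run P5 (needs (2, 5, 3), free (6, 7, 5)); after release of (1, 2, 1) the pool is (7, 9, 6)
  run P4 (needs (0, 6, 3), free (7, 9, 6)); after release of (0, 0, 1) the pool is (7, 9, 7)
  run P2 (needs (1, 6, 4), free (7, 9, 7)); after release of (0, 0, 2) the pool is (7, 9, 9)
(3) Precisely 36 of the possible complete orderings are safe sequences.


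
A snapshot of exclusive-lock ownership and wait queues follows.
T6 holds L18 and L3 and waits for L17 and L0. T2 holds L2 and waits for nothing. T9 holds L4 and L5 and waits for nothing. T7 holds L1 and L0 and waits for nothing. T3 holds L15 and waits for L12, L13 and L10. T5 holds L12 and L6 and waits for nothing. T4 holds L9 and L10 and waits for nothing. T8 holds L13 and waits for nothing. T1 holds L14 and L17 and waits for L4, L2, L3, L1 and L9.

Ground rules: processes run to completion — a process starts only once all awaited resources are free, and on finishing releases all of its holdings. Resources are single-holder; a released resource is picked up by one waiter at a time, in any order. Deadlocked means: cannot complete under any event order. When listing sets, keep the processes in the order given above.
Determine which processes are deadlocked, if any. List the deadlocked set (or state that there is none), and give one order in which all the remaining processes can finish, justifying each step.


The deadlocked set is T6 and T1.
Key observation: the knot is the closed ring of waits T6 -> T1 -> T6; no other process is dragged down with it.
A valid finishing order for the others: T5, T4, T9, T8, T3, T2, T7.
Walking it through:
  T5: no waits; runs immediately, freeing L12 and L6
  T4: no waits; runs immediately, freeing L9 and L10
  T9: no waits; runs immediately, freeing L4 and L5
  T8: no waits; runs immediately, freeing L13
  T3: everything it awaited (L12, L13 and L10) is free; runs, freeing L15
  T2: no waits; runs immediately, freeing L2
  T7: no waits; runs immediately, freeing L1 and L0


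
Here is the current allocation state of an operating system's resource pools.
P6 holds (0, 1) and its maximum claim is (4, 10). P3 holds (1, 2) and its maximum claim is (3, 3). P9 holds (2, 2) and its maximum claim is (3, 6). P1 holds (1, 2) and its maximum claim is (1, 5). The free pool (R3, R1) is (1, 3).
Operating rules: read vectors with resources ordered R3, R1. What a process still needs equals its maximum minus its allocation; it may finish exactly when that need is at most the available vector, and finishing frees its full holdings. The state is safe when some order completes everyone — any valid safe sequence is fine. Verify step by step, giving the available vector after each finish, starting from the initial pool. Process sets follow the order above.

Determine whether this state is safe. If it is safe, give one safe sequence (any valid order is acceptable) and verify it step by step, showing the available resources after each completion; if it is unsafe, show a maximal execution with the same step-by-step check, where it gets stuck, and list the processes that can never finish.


SAFE — a valid safe sequence is P1, P3, P9, P6.
Key observation: P1 marks the first exact bind of the order: its need (0, 3) fits the free (1, 3) with zero slack on a requested resource.
Verifying each step:
  pool = (1, 3)
  P1: need (0, 3) fits (1, 3); releases (1, 2), pool now (2, 5)
  P3: need (2, 1) fits (2, 5); releases (1, 2), pool now (3, 7)
  P9: need (1, 4) fits (3, 7); releases (2, 2), pool now (5, 9)
  P6: need (4, 9) fits (5, 9); releases (0, 1), pool now (5, 10)


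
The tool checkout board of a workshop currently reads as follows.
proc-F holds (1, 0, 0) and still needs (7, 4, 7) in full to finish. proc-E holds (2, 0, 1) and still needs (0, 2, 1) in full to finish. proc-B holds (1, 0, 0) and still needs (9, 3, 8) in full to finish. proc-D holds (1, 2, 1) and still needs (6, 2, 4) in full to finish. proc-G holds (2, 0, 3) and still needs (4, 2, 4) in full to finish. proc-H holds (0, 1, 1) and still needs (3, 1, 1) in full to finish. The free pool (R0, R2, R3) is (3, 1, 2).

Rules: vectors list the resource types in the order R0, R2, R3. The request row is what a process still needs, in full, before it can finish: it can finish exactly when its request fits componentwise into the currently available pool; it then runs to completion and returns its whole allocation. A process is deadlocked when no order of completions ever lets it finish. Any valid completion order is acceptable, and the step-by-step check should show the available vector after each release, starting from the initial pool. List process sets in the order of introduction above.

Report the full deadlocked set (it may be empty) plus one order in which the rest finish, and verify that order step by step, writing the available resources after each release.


Nothing here is deadlocked.
Key observation: proc-H leads a chain of completions in which each release enables another process.
A valid finishing order for the others: proc-H, proc-E, proc-G, proc-D, proc-F, proc-B. Walking it through:
  pool = (3, 1, 2)
  proc-H: need (3, 1, 1) fits (3, 1, 2); releases (0, 1, 1), pool now (3, 2, 3)
  proc-E: need (0, 2, 1) fits (3, 2, 3); releases (2, 0, 1), pool now (5, 2, 4)
  proc-G: need (4, 2, 4) fits (5, 2, 4); releases (2, 0, 3), pool now (7, 2, 7)
  proc-D: need (6, 2, 4) fits (7, 2, 7); releases (1, 2, 1), pool now (8, 4, 8)
  proc-F: need (7, 4, 7) fits (8, 4, 8); releases (1, 0, 0), pool now (9, 4, 8)
  proc-B: need (9, 3, 8) fits (9, 4, 8); releases (1, 0, 0), pool now (10, 4, 8)


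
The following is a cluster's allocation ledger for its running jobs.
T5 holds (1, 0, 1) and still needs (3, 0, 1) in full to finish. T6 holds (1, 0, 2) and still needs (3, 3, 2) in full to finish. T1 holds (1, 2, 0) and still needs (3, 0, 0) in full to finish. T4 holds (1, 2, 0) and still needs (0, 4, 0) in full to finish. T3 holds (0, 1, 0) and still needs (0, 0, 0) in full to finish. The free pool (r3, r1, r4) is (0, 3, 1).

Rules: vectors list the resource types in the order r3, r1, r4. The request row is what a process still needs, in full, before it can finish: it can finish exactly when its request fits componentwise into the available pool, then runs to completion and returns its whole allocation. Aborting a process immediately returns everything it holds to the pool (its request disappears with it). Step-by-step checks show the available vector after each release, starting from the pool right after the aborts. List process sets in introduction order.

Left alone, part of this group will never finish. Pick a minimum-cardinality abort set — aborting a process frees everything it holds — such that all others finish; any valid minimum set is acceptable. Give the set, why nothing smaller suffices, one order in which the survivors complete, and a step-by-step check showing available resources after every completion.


Minimum abort set: T5 and T1.
Key observation: the deadlocked T6 becomes finishable only because T5 and T1 released (2, 2, 1); it completes at step 3 below.
Minimality, checking each single-abort alternative: T5 alone leaves T6 blocked (short on r3); T6 alone leaves T5 blocked (short on r3); T1 alone leaves T5 blocked (short on r3); T4 alone leaves T5 blocked (short on r3); T3 alone leaves T5 blocked (short on r3).
The survivors complete as T4, T3, T6. Check, step by step (starting from the post-abort pool):
  pool = (2, 5, 2)
  T4 needs (0, 4, 0) <= (2, 5, 2) -> finishes; pool += (1, 2, 0) = (3, 7, 2)
  T3 needs (0, 0, 0) <= (3, 7, 2) -> finishes; pool += (0, 1, 0) = (3, 8, 2)
  T6 needs (3, 3, 2) <= (3, 8, 2) -> finishes; pool += (1, 0, 2) = (4, 8, 4)


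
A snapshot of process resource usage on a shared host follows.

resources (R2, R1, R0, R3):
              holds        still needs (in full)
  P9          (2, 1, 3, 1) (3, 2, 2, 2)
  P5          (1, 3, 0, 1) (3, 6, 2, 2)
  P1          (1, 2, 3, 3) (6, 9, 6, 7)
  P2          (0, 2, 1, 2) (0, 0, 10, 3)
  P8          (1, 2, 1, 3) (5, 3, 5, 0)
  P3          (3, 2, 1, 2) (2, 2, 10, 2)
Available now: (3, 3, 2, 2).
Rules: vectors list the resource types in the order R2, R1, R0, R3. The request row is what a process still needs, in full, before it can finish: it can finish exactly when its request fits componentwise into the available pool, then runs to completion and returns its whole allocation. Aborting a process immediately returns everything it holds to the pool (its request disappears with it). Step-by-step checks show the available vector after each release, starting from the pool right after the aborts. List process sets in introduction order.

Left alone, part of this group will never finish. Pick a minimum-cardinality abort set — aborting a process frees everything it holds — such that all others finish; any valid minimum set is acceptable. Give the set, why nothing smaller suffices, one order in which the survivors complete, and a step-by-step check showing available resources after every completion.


The answer: abort P2.
Key observation: no ordering could ever have run P3 before the abort of P2; with (0, 2, 1, 2) back in the pool it fits at step 5.
No smaller set exists: with zero aborts the deadlock remains.
The survivors complete as P9, P5, P8, P1, P3. Step-by-step check (starting from the post-abort pool):
  pool = (3, 5, 3, 4)
  run P9 (needs (3, 2, 2, 2), free (3, 5, 3, 4)); after release of (2, 1, 3, 1) the pool is (5, 6, 6, 5)
  run P5 (needs (3, 6, 2, 2), free (5, 6, 6, 5)); after release of (1, 3, 0, 1) the pool is (6, 9, 6, 6)
  run P8 (needs (5, 3, 5, 0), free (6, 9, 6, 6)); after release of (1, 2, 1, 3) the pool is (7, 11, 7, 9)
  run P1 (needs (6, 9, 6, 7), free (7, 11, 7, 9)); after release of (1, 2, 3, 3) the pool is (8, 13, 10, 12)
  run P3 (needs (2, 2, 10, 2), free (8, 13, 10, 12)); after release of (3, 2, 1, 2) the pool is (11, 15, 11, 14)


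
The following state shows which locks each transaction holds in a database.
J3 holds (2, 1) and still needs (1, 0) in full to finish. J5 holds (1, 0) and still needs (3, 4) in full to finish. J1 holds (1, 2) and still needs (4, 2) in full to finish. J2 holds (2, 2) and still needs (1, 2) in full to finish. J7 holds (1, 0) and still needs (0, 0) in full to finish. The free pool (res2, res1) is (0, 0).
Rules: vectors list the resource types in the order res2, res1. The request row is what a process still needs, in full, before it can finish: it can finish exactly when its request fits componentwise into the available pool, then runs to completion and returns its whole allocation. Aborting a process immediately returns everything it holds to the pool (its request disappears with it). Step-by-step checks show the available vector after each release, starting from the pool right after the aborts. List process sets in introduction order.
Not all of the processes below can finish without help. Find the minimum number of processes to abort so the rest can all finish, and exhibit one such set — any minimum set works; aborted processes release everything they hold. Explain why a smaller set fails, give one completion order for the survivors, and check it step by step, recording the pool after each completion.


Abort J2.
Key observation: J1 was stuck for good until J2 gave back (2, 2); in the order shown it finishes at step 3.
Why nothing smaller works: aborting no one leaves the state deadlocked as given.
The survivors complete as J7, J3, J1, J5. Check, step by step (starting from the post-abort pool):
  pool = (2, 2)
  J7: need (0, 0) fits (2, 2); releases (1, 0), pool now (3, 2)
  J3: need (1, 0) fits (3, 2); releases (2, 1), pool now (5, 3)
  J1: need (4, 2) fits (5, 3); releases (1, 2), pool now (6, 5)
  J5: need (3, 4) fits (6, 5); releases (1, 0), pool now (7, 5)


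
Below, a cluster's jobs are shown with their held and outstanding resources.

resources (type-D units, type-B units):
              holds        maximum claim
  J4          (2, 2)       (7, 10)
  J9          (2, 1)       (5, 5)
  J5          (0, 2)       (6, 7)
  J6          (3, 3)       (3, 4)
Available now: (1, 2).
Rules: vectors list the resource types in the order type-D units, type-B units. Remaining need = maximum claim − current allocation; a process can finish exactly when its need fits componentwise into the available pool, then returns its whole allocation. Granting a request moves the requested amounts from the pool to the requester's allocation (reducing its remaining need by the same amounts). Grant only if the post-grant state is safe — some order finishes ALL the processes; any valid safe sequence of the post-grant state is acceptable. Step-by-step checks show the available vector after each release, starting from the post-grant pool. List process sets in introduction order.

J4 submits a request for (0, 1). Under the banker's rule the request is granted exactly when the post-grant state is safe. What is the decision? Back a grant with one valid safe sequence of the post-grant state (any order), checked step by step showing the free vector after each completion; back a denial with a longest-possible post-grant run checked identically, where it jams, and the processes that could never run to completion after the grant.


GRANT — the state after the grant stays safe, e.g. via J6, J9, J5, J4.
Key observation: even at the reduced pool (1, 1), J6 fits immediately, so safety survives the grant.
Verifying the post-grant state step by step:
  pool = (1, 1)
  run J6 (needs (0, 1), free (1, 1)); after release of (3, 3) the pool is (4, 4)
  run J9 (needs (3, 4), free (4, 4)); after release of (2, 1) the pool is (6, 5)
  run J5 (needs (6, 5), free (6, 5)); after release of (0, 2) the pool is (6, 7)
  run J4 (needs (5, 7), free (6, 7)); after release of (2, 3) the pool is (8, 10)


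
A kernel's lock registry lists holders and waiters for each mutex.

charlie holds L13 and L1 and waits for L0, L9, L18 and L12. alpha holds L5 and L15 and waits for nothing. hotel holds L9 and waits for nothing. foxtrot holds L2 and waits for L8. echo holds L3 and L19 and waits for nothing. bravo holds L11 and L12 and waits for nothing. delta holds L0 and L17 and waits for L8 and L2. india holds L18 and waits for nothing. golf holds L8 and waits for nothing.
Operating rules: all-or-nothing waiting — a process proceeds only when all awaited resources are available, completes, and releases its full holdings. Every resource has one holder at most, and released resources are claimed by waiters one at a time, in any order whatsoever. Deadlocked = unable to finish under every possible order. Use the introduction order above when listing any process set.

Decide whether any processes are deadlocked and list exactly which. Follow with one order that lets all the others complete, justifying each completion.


No process is deadlocked.
Key observation: the wait relation is loop-free; peeling off processes with no waits unwinds the whole state.
One completion order for the rest: echo, golf, alpha, india, bravo, foxtrot, hotel, delta, charlie.
Walking it through:
  echo waits on nothing -> runs at once and releases L3 and L19
  golf waits on nothing -> runs at once and releases L8
  alpha waits on nothing -> runs at once and releases L5 and L15
  india waits on nothing -> runs at once and releases L18
  bravo waits on nothing -> runs at once and releases L11 and L12
  run foxtrot (all its waits — L8 — are resolved); releases L2
  hotel waits on nothing -> runs at once and releases L9
  run delta (all its waits — L8 and L2 — are resolved); releases L0 and L17
  run charlie (all its waits — L0, L9, L18 and L12 — are resolved); releases L13 and L1


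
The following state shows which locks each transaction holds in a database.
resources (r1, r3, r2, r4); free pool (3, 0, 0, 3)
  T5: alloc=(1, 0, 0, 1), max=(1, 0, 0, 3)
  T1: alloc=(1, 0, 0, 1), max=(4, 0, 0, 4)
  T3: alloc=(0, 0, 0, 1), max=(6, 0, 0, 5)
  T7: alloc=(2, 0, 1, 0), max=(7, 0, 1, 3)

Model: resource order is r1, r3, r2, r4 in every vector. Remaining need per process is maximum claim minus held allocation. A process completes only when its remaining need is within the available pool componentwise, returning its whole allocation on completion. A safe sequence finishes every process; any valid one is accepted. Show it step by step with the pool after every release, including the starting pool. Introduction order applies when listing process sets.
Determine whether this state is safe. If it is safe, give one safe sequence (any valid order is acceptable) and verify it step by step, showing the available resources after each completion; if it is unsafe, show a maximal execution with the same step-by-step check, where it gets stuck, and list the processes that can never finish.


SAFE — a valid safe sequence is T5, T1, T7, T3.
Key observation: the order's first zero-slack moment is T7 ((5, 0, 0, 3) needed, (5, 0, 0, 5) free — a requested resource with nothing to spare).
Verifying each step:
  pool = (3, 0, 0, 3)
  run T5 (needs (0, 0, 0, 2), free (3, 0, 0, 3)); after release of (1, 0, 0, 1) the pool is (4, 0, 0, 4)
  run T1 (needs (3, 0, 0, 3), free (4, 0, 0, 4)); after release of (1, 0, 0, 1) the pool is (5, 0, 0, 5)
  run T7 (needs (5, 0, 0, 3), free (5, 0, 0, 5)); after release of (2, 0, 1, 0) the pool is (7, 0, 1, 5)
  run T3 (needs (6, 0, 0, 4), free (7, 0, 1, 5)); after release of (0, 0, 0, 1) the pool is (7, 0, 1, 6)


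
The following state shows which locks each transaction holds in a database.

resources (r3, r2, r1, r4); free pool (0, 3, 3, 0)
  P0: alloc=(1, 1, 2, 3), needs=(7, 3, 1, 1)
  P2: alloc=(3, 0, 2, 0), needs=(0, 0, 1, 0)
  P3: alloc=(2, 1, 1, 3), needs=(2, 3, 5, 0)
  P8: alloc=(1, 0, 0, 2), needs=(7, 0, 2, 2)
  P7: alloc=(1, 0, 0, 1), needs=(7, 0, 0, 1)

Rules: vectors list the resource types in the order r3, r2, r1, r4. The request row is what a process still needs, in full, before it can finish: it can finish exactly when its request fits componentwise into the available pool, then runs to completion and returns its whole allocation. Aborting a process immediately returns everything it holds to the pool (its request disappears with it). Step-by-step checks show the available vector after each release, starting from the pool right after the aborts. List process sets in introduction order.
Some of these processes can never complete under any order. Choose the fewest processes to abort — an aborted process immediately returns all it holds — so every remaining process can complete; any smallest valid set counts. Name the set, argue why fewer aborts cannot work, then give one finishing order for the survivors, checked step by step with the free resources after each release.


Abort P8 and P7.
Key observation: P0 was stuck for good until P8 and P7 gave back (2, 0, 0, 3); in the order shown it finishes at step 3.
Why nothing smaller works — every single abort fails: P0 alone leaves P8 blocked (short on r3); P2 alone leaves P0 blocked (short on r3); P3 alone leaves P0 blocked (short on r3); P8 alone leaves P0 blocked (short on r3); P7 alone leaves P0 blocked (short on r3).
The survivors complete as P2, P3, P0. Walking it through (starting from the post-abort pool):
  pool = (2, 3, 3, 3)
  P2 needs (0, 0, 1, 0) <= (2, 3, 3, 3) -> finishes; pool += (3, 0, 2, 0) = (5, 3, 5, 3)
  P3 needs (2, 3, 5, 0) <= (5, 3, 5, 3) -> finishes; pool += (2, 1, 1, 3) = (7, 4, 6, 6)
  P0 needs (7, 3, 1, 1) <= (7, 4, 6, 6) -> finishes; pool += (1, 1, 2, 3) = (8, 5, 8, 9)


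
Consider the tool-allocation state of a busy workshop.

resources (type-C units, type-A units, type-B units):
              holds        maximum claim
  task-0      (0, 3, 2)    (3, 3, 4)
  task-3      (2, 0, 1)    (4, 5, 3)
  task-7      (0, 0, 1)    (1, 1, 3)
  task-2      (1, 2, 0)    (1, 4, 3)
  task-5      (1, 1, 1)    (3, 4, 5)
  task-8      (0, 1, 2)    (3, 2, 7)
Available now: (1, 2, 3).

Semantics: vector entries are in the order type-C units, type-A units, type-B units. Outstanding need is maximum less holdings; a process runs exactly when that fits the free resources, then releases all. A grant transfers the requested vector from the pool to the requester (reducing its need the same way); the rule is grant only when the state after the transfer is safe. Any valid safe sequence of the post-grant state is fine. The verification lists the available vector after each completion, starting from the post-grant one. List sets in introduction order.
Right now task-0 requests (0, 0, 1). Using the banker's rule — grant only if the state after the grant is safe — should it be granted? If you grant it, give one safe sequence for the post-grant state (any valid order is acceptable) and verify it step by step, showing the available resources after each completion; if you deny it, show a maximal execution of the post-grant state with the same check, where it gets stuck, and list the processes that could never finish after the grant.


DENY. Granting would leave the state unsafe.
Key observation: after task-7, task-2 the pool peaks at (2, 4, 3), and each blocked process is short somewhere: task-0 on type-C units; task-3 on type-A units; task-5 on type-B units; task-8 on type-C units, type-B units.
On the post-grant state, task-7, task-2 is a maximal run — nothing extends it. Walking it through:
  pool = (1, 2, 2)
  task-7: need (1, 1, 2) fits (1, 2, 2); releases (0, 0, 1), pool now (1, 2, 3)
  task-2: need (0, 2, 3) fits (1, 2, 3); releases (1, 2, 0), pool now (2, 4, 3)
  task-0 still needs (3, 0, 1) but only (2, 4, 3) is free — short on type-C units
  task-3 still needs (2, 5, 2) but only (2, 4, 3) is free — short on type-A units
  task-5 still needs (2, 3, 4) but only (2, 4, 3) is free — short on type-B units
  task-8 still needs (3, 1, 5) but only (2, 4, 3) is free — short on type-C units and type-B units
Post-grant, the permanently blocked set is task-0, task-3, task-5 and task-8.


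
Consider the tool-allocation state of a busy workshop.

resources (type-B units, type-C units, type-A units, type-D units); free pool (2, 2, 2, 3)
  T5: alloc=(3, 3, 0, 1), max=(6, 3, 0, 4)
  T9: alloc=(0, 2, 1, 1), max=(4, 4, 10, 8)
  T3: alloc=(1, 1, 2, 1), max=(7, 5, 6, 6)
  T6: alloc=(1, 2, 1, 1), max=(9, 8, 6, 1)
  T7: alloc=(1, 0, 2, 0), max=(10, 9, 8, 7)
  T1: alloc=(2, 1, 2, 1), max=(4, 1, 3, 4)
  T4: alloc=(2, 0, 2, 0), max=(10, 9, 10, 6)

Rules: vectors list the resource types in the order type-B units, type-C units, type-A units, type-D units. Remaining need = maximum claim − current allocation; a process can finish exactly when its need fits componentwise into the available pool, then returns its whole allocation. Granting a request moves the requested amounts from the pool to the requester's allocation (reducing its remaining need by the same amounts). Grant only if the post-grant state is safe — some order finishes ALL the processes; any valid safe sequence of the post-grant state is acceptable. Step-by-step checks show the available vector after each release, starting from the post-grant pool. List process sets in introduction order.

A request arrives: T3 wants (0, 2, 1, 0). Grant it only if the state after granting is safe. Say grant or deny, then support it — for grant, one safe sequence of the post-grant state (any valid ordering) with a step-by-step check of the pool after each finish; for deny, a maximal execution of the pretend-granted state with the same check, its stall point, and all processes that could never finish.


GRANT. The post-grant state is safe; one safe sequence: T1, T5, T3, T6, T7, T9, T4.
Key observation: granting shrinks the pool to (2, 0, 1, 3), yet T1 still fits and the chain goes through.
Step-by-step check of the post-grant state:
  pool = (2, 0, 1, 3)
  T1 needs (2, 0, 1, 3) <= (2, 0, 1, 3) -> finishes; pool += (2, 1, 2, 1) = (4, 1, 3, 4)
  T5 needs (3, 0, 0, 3) <= (4, 1, 3, 4) -> finishes; pool += (3, 3, 0, 1) = (7, 4, 3, 5)
  T3 needs (6, 2, 3, 5) <= (7, 4, 3, 5) -> finishes; pool += (1, 3, 3, 1) = (8, 7, 6, 6)
  T6 needs (8, 6, 5, 0) <= (8, 7, 6, 6) -> finishes; pool += (1, 2, 1, 1) = (9, 9, 7, 7)
  T7 needs (9, 9, 6, 7) <= (9, 9, 7, 7) -> finishes; pool += (1, 0, 2, 0) = (10, 9, 9, 7)
  T9 needs (4, 2, 9, 7) <= (10, 9, 9, 7) -> finishes; pool += (0, 2, 1, 1) = (10, 11, 10, 8)
  T4 needs (8, 9, 8, 6) <= (10, 11, 10, 8) -> finishes; pool += (2, 0, 2, 0) = (12, 11, 12, 8)
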